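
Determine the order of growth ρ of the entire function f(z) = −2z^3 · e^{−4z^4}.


M(r) = max_{|z|=r} |-2|·|z|^3·|e^{−4z^4}| = 2·r^3 · e^{4r^4} (the factors attain their maxima compatibly on |z|=r). Then log M(r) = log 2 + 3·log r + 4r^4, dominated by the last term, so log log M(r) ~ 4·log r. The polynomial factor -2z^3 contributes only a log r term and does not affect the order. ρ = 4.
Therefore ρ = 4.

Order ρ = 4.


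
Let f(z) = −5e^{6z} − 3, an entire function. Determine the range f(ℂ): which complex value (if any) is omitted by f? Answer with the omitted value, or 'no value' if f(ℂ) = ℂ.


Little Picard bounds the complement of f(ℂ) to at most one point.
e^{6z} is never zero on ℂ, so -5·e^{6z} takes every value in ℂ ∖ {0}. Adding -3 shifts the range to ℂ ∖ {-3}. Thus f omits exactly the value -3.

Omitted value: -3.


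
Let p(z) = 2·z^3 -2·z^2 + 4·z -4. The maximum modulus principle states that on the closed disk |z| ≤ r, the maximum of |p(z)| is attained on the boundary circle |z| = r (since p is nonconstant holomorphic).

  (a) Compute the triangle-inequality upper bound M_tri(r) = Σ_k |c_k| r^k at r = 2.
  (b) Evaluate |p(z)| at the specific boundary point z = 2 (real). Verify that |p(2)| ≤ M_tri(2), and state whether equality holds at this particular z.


Coefficients: c_0 = -4, c_1 = 4, c_2 = -2, c_3 = 2. Radius r = 2.
Part (a). Triangle bound: M_tri(r) = Σ_k |c_k| r^k
  = |-4|·2^0 + |4|·2^1 + |-2|·2^2 + |2|·2^3
  = 4 + 8 + 8 + 16 = 36.
This bounds M(r) := max_{|z|=r} |p(z)| from above; equality holds iff all terms c_k z^k can be made to align in phase at a single z on |z|=r.
Part (b). At z = 2 (real, on the circle |z| = r):
  p(2) = (-4)·2^0 + (4)·2^1 + (-2)·2^2 + (2)·2^3 = 12.
  |p(2)| = 12.
Check: |p(2)| = 12 ≤ 36 = M_tri(2). ✓ Equality does not hold at z = 2 (the coefficients have mixed signs, so the terms do not all align in phase there).

M_tri(2) = 36; |p(2)| = 12; equality at z=2: no.


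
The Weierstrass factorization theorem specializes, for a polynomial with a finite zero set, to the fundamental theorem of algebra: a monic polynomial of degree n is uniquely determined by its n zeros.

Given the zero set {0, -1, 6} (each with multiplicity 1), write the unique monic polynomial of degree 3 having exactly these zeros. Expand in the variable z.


The polynomial is p(z) = ∏_{α ∈ S} (z − α), where S = {0, -1, 6}.
Expanding the product yields: p(z) = z^3 -5·z^2 -6·z.
The resulting polynomial has degree 3 and real coefficients as required.

p(z) = z^3 -5·z^2 -6·z.


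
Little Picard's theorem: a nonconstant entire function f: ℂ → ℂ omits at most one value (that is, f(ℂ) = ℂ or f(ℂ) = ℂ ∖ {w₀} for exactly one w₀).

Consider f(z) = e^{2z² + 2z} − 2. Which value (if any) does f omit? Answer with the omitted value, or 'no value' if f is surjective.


Little Picard bounds the complement of f(ℂ) to at most one point.
The exponent g(z) = 2z² + 2z is a nonconstant polynomial, hence surjective onto ℂ. So e^{g(z)} takes every value in {e^w : w ∈ ℂ} = ℂ ∖ {0}. Adding -2 shifts the range to ℂ ∖ {-2}. f omits exactly -2.

Omitted value: -2.


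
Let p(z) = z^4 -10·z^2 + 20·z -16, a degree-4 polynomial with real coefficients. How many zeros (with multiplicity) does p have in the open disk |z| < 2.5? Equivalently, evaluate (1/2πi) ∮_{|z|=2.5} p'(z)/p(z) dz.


The zeros of p are: -4, 2, (1 + 1i), (1 - 1i).
Their magnitudes are: 4, 2, 1.414, 1.414.
Zeros with |z| < R = 2.5: 2, (1 + 1i), (1 - 1i).
Count = 3.
By the argument principle, (1/2πi) ∮_{|z|=R} p'(z)/p(z) dz equals exactly this count.

Number of zeros inside |z| < 2.5: 3.


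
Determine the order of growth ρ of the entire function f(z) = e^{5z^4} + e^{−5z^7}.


Each summand is entire of order 4 and 7 respectively (as in the single-exponential case). The order of a sum is at most the max of the orders, so ρ ≤ 7. For the lower bound: on |z|=r choose arg z so that -5z^7 is real positive; then |e^{-5z^7}| = e^{5r^7} while |e^{5z^4}| ≤ e^{5r^4} = o(e^{5r^7}). So |f| ≥ e^{5r^7}(1 − o(1)) and ρ ≥ 7. Hence ρ = max(4, 7) = 7.
Therefore ρ = 7.

Order ρ = 7.


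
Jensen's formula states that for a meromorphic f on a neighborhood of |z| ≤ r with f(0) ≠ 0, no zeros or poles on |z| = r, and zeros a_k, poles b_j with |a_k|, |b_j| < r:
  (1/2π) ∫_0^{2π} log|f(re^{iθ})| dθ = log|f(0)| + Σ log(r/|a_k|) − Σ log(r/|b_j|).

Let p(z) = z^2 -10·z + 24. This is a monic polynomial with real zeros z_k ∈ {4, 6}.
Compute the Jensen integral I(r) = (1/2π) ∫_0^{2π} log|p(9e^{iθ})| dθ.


Zeros: 4, 6; r = 9.
Inside |z| < r: 4, 6. Outside (|z| ≥ r): ∅.
p(0) = 24, so log|p(0)| = log(24) = 3.1781.
Apply Jensen: I(r) = log|p(0)| + Σ_k log(r/|z_k|), summed over zeros inside |z| < r.
  log(r/|z_k|) for z_k = 4: log(9/4) = 0.8109
  log(r/|z_k|) for z_k = 6: log(9/6) = 0.4055
Sum over inside zeros: 1.2164.
I(r) = log|p(0)| + (inside sum) = 3.1781 + 1.2164 = 4.3944.
Closed form (all zeros inside, monic): I(r) = n·log(r) = 2·log(9) = 4.3944. ✓

I(r) ≈ 4.3944.


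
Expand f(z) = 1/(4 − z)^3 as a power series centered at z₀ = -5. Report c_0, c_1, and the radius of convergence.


Let w = z − z₀, so z = z₀ + w.
Then 4 − z = 4 − (z₀ + w) = (4 − z₀) − w = 9 − w.
f(z) = 1/(9 − w)^3 = (1/(9)^3) · (1 − w/(9))^{−3}.
By the binomial series (1−u)^{−3} = Σ_{n≥0} C(n+2, 2) u^n for |u|<1, with u = w/(9):
  c_n = C(n+2, 2) / (9)^(n+3).
  c_0 = 1/(9)^3 = 1/729.
  c_1 = 3/(9)^4 = 1/2187.
The series is valid for |w/d| < 1, i.e. |z − z₀| < |d|.
Radius of convergence: R = |4 − z₀| = |9| = 9 (distance from z₀ to the singularity z = 4).

c_0 = 1/729, c_1 = 1/2187; R = 9.


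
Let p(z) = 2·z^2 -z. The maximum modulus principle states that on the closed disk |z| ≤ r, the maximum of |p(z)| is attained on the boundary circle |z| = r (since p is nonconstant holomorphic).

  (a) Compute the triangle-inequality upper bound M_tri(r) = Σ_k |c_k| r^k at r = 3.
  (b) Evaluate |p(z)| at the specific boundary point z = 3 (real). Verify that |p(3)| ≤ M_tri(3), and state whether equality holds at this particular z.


Coefficients: c_0 = 0, c_1 = -1, c_2 = 2. Radius r = 3.
Part (a). Triangle bound: M_tri(r) = Σ_k |c_k| r^k
  = |0|·3^0 + |-1|·3^1 + |2|·3^2
  = 0 + 3 + 18 = 21.
This bounds M(r) := max_{|z|=r} |p(z)| from above; equality holds iff all terms c_k z^k can be made to align in phase at a single z on |z|=r.
Part (b). At z = 3 (real, on the circle |z| = r):
  p(3) = (0)·3^0 + (-1)·3^1 + (2)·3^2 = 15.
  |p(3)| = 15.
Check: |p(3)| = 15 ≤ 21 = M_tri(3). ✓ Equality does not hold at z = 3 (the coefficients have mixed signs, so the terms do not all align in phase there).

M_tri(3) = 21; |p(3)| = 15; equality at z=3: no.


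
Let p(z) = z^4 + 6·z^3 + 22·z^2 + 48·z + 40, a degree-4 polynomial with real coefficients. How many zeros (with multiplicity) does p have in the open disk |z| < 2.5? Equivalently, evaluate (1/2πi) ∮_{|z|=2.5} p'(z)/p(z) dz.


The zeros of p are: (-1 + 3i), (-1 - 3i), -2, -2.
Their magnitudes are: 3.162, 3.162, 2, 2.
Zeros with |z| < R = 2.5: -2, -2.
Count = 2.
By the argument principle, (1/2πi) ∮_{|z|=R} p'(z)/p(z) dz equals exactly this count.

Number of zeros inside |z| < 2.5: 2.


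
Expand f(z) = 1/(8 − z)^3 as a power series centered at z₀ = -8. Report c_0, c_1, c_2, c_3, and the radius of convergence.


Let w = z − z₀, so z = z₀ + w.
Then 8 − z = 8 − (z₀ + w) = (8 − z₀) − w = 16 − w.
f(z) = 1/(16 − w)^3 = (1/(16)^3) · (1 − w/(16))^{−3}.
By the binomial series (1−u)^{−3} = Σ_{n≥0} C(n+2, 2) u^n for |u|<1, with u = w/(16):
  c_n = C(n+2, 2) / (16)^(n+3).
  c_0 = 1/(16)^3 = 1/4096.
  c_1 = 3/(16)^4 = 3/65536.
  c_2 = 6/(16)^5 = 3/524288.
  c_3 = 10/(16)^6 = 5/8388608.
The series is valid for |w/d| < 1, i.e. |z − z₀| < |d|.
Radius of convergence: R = |8 − z₀| = |16| = 16 (distance from z₀ to the singularity z = 8).

c_0 = 1/4096, c_1 = 3/65536, c_2 = 3/524288, c_3 = 5/8388608; R = 16.


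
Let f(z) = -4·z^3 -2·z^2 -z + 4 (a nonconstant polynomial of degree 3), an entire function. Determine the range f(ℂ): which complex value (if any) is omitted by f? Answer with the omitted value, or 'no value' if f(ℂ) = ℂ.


Little Picard bounds the complement of f(ℂ) to at most one point.
For every w ∈ ℂ, the equation p(z) − w = 0 is a nonconstant polynomial in z and hence has at least one root by the fundamental theorem of algebra. So p is surjective onto ℂ, omitting no value.

Omitted value: no value.


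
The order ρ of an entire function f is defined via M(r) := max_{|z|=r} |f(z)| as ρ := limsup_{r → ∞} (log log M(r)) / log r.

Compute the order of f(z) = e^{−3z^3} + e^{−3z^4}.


Each summand is entire of order 3 and 4 respectively (as in the single-exponential case). The order of a sum is at most the max of the orders, so ρ ≤ 4. For the lower bound: on |z|=r choose arg z so that -3z^4 is real positive; then |e^{-3z^4}| = e^{3r^4} while |e^{-3z^3}| ≤ e^{3r^3} = o(e^{3r^4}). So |f| ≥ e^{3r^4}(1 − o(1)) and ρ ≥ 4. Hence ρ = max(3, 4) = 4.
Therefore ρ = 4.

Order ρ = 4.


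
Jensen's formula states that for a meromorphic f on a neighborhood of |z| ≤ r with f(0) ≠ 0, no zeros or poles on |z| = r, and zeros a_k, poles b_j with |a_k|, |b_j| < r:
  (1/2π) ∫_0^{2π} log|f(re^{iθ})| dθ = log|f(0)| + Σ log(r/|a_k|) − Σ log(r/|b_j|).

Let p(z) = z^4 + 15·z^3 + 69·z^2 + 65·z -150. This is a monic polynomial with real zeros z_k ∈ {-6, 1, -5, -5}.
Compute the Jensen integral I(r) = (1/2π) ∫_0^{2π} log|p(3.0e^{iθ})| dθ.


Zeros: -6, -5, -5, 1; r = 3.0.
Inside |z| < r: 1. Outside (|z| ≥ r): -6, -5, -5.
p(0) = -150, so log|p(0)| = log(150) = 5.0106.
Apply Jensen: I(r) = log|p(0)| + Σ_k log(r/|z_k|), summed over zeros inside |z| < r.
  log(r/|z_k|) for z_k = 1: log(3.0/1) = 1.0986
  Outside zeros (-6, -5, -5) contribute nothing to the Jensen sum.
Sum over inside zeros: 1.0986.
I(r) = log|p(0)| + (inside sum) = 5.0106 + 1.0986 = 6.1092.
Note: since some zeros are outside |z| ≤ r, the simplified n·log(r) form does NOT apply — only the inside zeros contribute.

I(r) ≈ 6.1092.


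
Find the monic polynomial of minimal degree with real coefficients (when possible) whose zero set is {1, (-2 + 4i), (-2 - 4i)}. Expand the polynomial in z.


The polynomial is p(z) = ∏_{α ∈ S} (z − α), where S = {1, (-2 + 4i), (-2 - 4i)}.
Expanding the product yields: p(z) = z^3 + 3·z^2 + 16·z -20.
Note conjugate pairs combine to real quadratics: (z − (-2+4i))(z − (-2−4i)) = z² + 4z + 20.
The resulting polynomial has degree 3 and real coefficients as required.

p(z) = z^3 + 3·z^2 + 16·z -20.


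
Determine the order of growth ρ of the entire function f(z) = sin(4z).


sin(w) is a linear combination of e^{iw} and e^{−iw} (or e^w, e^{−w} in the hyperbolic case), so |sin(w)| ≤ e^{|w|}. With w = 4z, |w| ≤ 4|z| + 0 = 4r + 0 on |z| = r, giving M(r) ≤ e^{4r + 0}, so ρ ≤ 1. On a suitable ray (z = it for sin/cos; z = t for sinh/cosh, t real → ∞), |sin(4z)| grows like e^{4|t|}/2, so ρ ≥ 1. Hence ρ = 1.
Therefore ρ = 1.

Order ρ = 1.


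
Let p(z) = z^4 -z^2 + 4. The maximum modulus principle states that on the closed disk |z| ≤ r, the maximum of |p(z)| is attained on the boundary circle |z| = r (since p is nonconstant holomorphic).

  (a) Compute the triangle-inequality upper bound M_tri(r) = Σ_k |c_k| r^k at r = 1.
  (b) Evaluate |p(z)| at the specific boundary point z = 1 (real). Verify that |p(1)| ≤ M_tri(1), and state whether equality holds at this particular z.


Coefficients: c_0 = 4, c_1 = 0, c_2 = -1, c_3 = 0, c_4 = 1. Radius r = 1.
Part (a). Triangle bound: M_tri(r) = Σ_k |c_k| r^k
  = |4|·1^0 + |0|·1^1 + |-1|·1^2 + |0|·1^3 + |1|·1^4
  = 4 + 0 + 1 + 0 + 1 = 6.
This bounds M(r) := max_{|z|=r} |p(z)| from above; equality holds iff all terms c_k z^k can be made to align in phase at a single z on |z|=r.
Part (b). At z = 1 (real, on the circle |z| = r):
  p(1) = (4)·1^0 + (0)·1^1 + (-1)·1^2 + (0)·1^3 + (1)·1^4 = 4.
  |p(1)| = 4.
Check: |p(1)| = 4 ≤ 6 = M_tri(1). ✓ Equality does not hold at z = 1 (the coefficients have mixed signs, so the terms do not all align in phase there).

M_tri(1) = 6; |p(1)| = 4; equality at z=1: no.


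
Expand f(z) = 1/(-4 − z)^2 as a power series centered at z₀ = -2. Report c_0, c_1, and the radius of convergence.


Let w = z − z₀, so z = z₀ + w.
Then -4 − z = -4 − (z₀ + w) = (-4 − z₀) − w = -2 − w.
f(z) = 1/(-2 − w)^2 = (1/(-2)^2) · (1 − w/(-2))^{−2}.
By the binomial series (1−u)^{−2} = Σ_{n≥0} C(n+1, 1) u^n for |u|<1, with u = w/(-2):
  c_n = C(n+1, 1) / (-2)^(n+2).
  c_0 = 1/(-2)^2 = 1/4.
  c_1 = 2/(-2)^3 = -1/4.
The series is valid for |w/d| < 1, i.e. |z − z₀| < |d|.
Radius of convergence: R = |-4 − z₀| = |-2| = 2 (distance from z₀ to the singularity z = -4).

c_0 = 1/4, c_1 = -1/4; R = 2.


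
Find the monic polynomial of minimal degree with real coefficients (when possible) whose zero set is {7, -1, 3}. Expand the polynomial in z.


The polynomial is p(z) = ∏_{α ∈ S} (z − α), where S = {7, -1, 3}.
Expanding the product yields: p(z) = z^3 -9·z^2 + 11·z + 21.
The resulting polynomial has degree 3 and real coefficients as required.

p(z) = z^3 -9·z^2 + 11·z + 21.


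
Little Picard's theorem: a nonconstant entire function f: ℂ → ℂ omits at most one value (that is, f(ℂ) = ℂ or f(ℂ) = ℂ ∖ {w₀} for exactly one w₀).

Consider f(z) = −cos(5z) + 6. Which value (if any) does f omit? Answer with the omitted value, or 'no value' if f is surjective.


Little Picard bounds the complement of f(ℂ) to at most one point.
cos is entire and surjective onto ℂ: for every w ∈ ℂ, cos(ζ) = w has a solution ζ ∈ ℂ (e.g., via the complex inverse arccos). With ζ = 5z this gives z = ζ/(5). Then -1·cos(5z) takes every value in -1·ℂ = ℂ, and adding 6 is a bijection of ℂ. So f is surjective and omits no value. (Note: only on the real line is cos bounded by [−1, 1].)

Omitted value: no value.


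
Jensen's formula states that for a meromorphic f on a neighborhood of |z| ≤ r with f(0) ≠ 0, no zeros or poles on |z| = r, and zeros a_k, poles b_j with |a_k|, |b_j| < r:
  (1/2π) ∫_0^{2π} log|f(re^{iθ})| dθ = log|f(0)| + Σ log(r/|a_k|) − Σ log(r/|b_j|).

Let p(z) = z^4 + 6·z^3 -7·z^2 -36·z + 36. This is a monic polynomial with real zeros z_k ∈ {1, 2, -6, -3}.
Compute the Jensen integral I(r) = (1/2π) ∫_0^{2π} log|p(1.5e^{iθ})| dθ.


Zeros: -6, -3, 1, 2; r = 1.5.
Inside |z| < r: 1. Outside (|z| ≥ r): -6, -3, 2.
p(0) = 36, so log|p(0)| = log(36) = 3.5835.
Apply Jensen: I(r) = log|p(0)| + Σ_k log(r/|z_k|), summed over zeros inside |z| < r.
  log(r/|z_k|) for z_k = 1: log(1.5/1) = 0.4055
  Outside zeros (-6, -3, 2) contribute nothing to the Jensen sum.
Sum over inside zeros: 0.4055.
I(r) = log|p(0)| + (inside sum) = 3.5835 + 0.4055 = 3.9890.
Note: since some zeros are outside |z| ≤ r, the simplified n·log(r) form does NOT apply — only the inside zeros contribute.

I(r) ≈ 3.9890.


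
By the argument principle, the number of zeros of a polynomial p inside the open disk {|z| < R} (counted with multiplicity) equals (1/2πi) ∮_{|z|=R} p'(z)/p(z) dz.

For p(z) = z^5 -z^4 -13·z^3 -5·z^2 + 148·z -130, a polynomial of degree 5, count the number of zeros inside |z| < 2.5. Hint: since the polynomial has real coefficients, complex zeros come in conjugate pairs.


The zeros of p are: (-3 + 2i), (-3 - 2i), 1, (3 + 1i), (3 - 1i).
Their magnitudes are: 3.606, 3.606, 1, 3.162, 3.162.
Zeros with |z| < R = 2.5: 1.
Count = 1.
By the argument principle, (1/2πi) ∮_{|z|=R} p'(z)/p(z) dz equals exactly this count.

Number of zeros inside |z| < 2.5: 1.


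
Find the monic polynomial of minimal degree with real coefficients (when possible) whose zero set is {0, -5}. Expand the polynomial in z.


The polynomial is p(z) = ∏_{α ∈ S} (z − α), where S = {0, -5}.
Expanding the product yields: p(z) = z^2 + 5·z.
The resulting polynomial has degree 2 and real coefficients as required.

p(z) = z^2 + 5·z.


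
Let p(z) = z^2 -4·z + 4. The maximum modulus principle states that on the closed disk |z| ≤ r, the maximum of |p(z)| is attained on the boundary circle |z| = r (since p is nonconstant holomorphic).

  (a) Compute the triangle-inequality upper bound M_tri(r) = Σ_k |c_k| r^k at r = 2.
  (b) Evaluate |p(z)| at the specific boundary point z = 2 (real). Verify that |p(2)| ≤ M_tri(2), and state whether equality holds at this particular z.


Coefficients: c_0 = 4, c_1 = -4, c_2 = 1. Radius r = 2.
Part (a). Triangle bound: M_tri(r) = Σ_k |c_k| r^k
  = |4|·2^0 + |-4|·2^1 + |1|·2^2
  = 4 + 8 + 4 = 16.
This bounds M(r) := max_{|z|=r} |p(z)| from above; equality holds iff all terms c_k z^k can be made to align in phase at a single z on |z|=r.
Part (b). At z = 2 (real, on the circle |z| = r):
  p(2) = (4)·2^0 + (-4)·2^1 + (1)·2^2 = 0.
  |p(2)| = 0.
Check: |p(2)| = 0 ≤ 16 = M_tri(2). ✓ Equality does not hold at z = 2 (the coefficients have mixed signs, so the terms do not all align in phase there).

M_tri(2) = 16; |p(2)| = 0; equality at z=2: no.


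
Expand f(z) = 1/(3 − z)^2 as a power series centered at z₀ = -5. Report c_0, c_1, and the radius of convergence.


Let w = z − z₀, so z = z₀ + w.
Then 3 − z = 3 − (z₀ + w) = (3 − z₀) − w = 8 − w.
f(z) = 1/(8 − w)^2 = (1/(8)^2) · (1 − w/(8))^{−2}.
By the binomial series (1−u)^{−2} = Σ_{n≥0} C(n+1, 1) u^n for |u|<1, with u = w/(8):
  c_n = C(n+1, 1) / (8)^(n+2).
  c_0 = 1/(8)^2 = 1/64.
  c_1 = 2/(8)^3 = 1/256.
The series is valid for |w/d| < 1, i.e. |z − z₀| < |d|.
Radius of convergence: R = |3 − z₀| = |8| = 8 (distance from z₀ to the singularity z = 3).

c_0 = 1/64, c_1 = 1/256; R = 8.


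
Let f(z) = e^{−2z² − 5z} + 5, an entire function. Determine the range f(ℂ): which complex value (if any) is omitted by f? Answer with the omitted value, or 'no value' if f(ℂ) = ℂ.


Little Picard bounds the complement of f(ℂ) to at most one point.
The exponent g(z) = −2z² − 5z is a nonconstant polynomial, hence surjective onto ℂ. So e^{g(z)} takes every value in {e^w : w ∈ ℂ} = ℂ ∖ {0}. Adding 5 shifts the range to ℂ ∖ {5}. f omits exactly 5.

Omitted value: 5.


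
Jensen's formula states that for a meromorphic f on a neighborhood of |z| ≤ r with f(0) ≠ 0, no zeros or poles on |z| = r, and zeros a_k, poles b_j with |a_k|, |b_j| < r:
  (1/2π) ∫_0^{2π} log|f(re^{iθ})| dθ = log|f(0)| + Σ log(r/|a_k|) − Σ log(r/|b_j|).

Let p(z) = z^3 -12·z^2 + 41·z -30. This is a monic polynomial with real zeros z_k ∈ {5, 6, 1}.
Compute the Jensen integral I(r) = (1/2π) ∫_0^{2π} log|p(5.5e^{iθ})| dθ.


Zeros: 1, 5, 6; r = 5.5.
Inside |z| < r: 1, 5. Outside (|z| ≥ r): 6.
p(0) = -30, so log|p(0)| = log(30) = 3.4012.
Apply Jensen: I(r) = log|p(0)| + Σ_k log(r/|z_k|), summed over zeros inside |z| < r.
  log(r/|z_k|) for z_k = 5: log(5.5/5) = 0.0953
  log(r/|z_k|) for z_k = 1: log(5.5/1) = 1.7047
  Outside zeros (6) contribute nothing to the Jensen sum.
Sum over inside zeros: 1.8001.
I(r) = log|p(0)| + (inside sum) = 3.4012 + 1.8001 = 5.2013.
Note: since some zeros are outside |z| ≤ r, the simplified n·log(r) form does NOT apply — only the inside zeros contribute.

I(r) ≈ 5.2013.


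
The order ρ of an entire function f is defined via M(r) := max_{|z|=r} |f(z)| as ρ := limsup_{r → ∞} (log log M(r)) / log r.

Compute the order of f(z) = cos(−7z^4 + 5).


Write cos(w) = (e^{iw} ± e^{−iw})/(2 or 2i), so |cos(w)| ≤ e^{|w|}. With w = −7z^4 + 5, |w| ≤ 7r^4 + 5 on |z|=r, giving M(r) ≤ e^{7r^4 + 5} and ρ ≤ 4. For the lower bound, choose z on |z|=r with -7z^4 purely imaginary of modulus 7r^4; then |cos(−7z^4 + 5)| grows like e^{7r^4}/2, so ρ ≥ 4. Hence ρ = 4.
Therefore ρ = 4.

Order ρ = 4.


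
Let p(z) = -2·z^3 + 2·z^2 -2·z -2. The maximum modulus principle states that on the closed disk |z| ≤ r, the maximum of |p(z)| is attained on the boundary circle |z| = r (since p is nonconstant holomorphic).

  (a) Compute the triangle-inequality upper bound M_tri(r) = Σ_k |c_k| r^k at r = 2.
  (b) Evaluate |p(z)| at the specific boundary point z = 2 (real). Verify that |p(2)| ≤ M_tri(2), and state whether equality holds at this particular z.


Coefficients: c_0 = -2, c_1 = -2, c_2 = 2, c_3 = -2. Radius r = 2.
Part (a). Triangle bound: M_tri(r) = Σ_k |c_k| r^k
  = |-2|·2^0 + |-2|·2^1 + |2|·2^2 + |-2|·2^3
  = 2 + 4 + 8 + 16 = 30.
This bounds M(r) := max_{|z|=r} |p(z)| from above; equality holds iff all terms c_k z^k can be made to align in phase at a single z on |z|=r.
Part (b). At z = 2 (real, on the circle |z| = r):
  p(2) = (-2)·2^0 + (-2)·2^1 + (2)·2^2 + (-2)·2^3 = -14.
  |p(2)| = 14.
Check: |p(2)| = 14 ≤ 30 = M_tri(2). ✓ Equality does not hold at z = 2 (the coefficients have mixed signs, so the terms do not all align in phase there).

M_tri(2) = 30; |p(2)| = 14; equality at z=2: no.


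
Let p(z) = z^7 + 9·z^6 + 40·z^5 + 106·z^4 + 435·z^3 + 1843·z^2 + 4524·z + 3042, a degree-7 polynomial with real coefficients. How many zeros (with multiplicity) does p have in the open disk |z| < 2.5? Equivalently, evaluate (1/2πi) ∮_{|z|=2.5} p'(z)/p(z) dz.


The zeros of p are: -1, (-3 + 3i), (-3 - 3i), (-3 + 2i), (-3 - 2i), (2 + 3i), (2 - 3i).
Their magnitudes are: 1, 4.243, 4.243, 3.606, 3.606, 3.606, 3.606.
Zeros with |z| < R = 2.5: -1.
Count = 1.
By the argument principle, (1/2πi) ∮_{|z|=R} p'(z)/p(z) dz equals exactly this count.

Number of zeros inside |z| < 2.5: 1.


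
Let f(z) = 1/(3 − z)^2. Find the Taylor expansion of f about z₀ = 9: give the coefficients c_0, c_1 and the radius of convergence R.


Let w = z − z₀, so z = z₀ + w.
Then 3 − z = 3 − (z₀ + w) = (3 − z₀) − w = -6 − w.
f(z) = 1/(-6 − w)^2 = (1/(-6)^2) · (1 − w/(-6))^{−2}.
By the binomial series (1−u)^{−2} = Σ_{n≥0} C(n+1, 1) u^n for |u|<1, with u = w/(-6):
  c_n = C(n+1, 1) / (-6)^(n+2).
  c_0 = 1/(-6)^2 = 1/36.
  c_1 = 2/(-6)^3 = -1/108.
The series is valid for |w/d| < 1, i.e. |z − z₀| < |d|.
Radius of convergence: R = |3 − z₀| = |-6| = 6 (distance from z₀ to the singularity z = 3).

c_0 = 1/36, c_1 = -1/108; R = 6.


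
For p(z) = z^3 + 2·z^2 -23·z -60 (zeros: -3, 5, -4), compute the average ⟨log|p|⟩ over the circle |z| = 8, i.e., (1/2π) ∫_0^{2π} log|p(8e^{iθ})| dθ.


Zeros: -4, -3, 5; r = 8.
Inside |z| < r: -4, -3, 5. Outside (|z| ≥ r): ∅.
p(0) = -60, so log|p(0)| = log(60) = 4.0943.
Apply Jensen: I(r) = log|p(0)| + Σ_k log(r/|z_k|), summed over zeros inside |z| < r.
  log(r/|z_k|) for z_k = -3: log(8/3) = 0.9808
  log(r/|z_k|) for z_k = 5: log(8/5) = 0.4700
  log(r/|z_k|) for z_k = -4: log(8/4) = 0.6931
Sum over inside zeros: 2.1440.
I(r) = log|p(0)| + (inside sum) = 4.0943 + 2.1440 = 6.2383.
Closed form (all zeros inside, monic): I(r) = n·log(r) = 3·log(8) = 6.2383. ✓

I(r) ≈ 6.2383.


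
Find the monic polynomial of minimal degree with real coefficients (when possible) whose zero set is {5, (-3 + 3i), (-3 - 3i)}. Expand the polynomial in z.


The polynomial is p(z) = ∏_{α ∈ S} (z − α), where S = {5, (-3 + 3i), (-3 - 3i)}.
Expanding the product yields: p(z) = z^3 + z^2 -12·z -90.
Note conjugate pairs combine to real quadratics: (z − (-3+3i))(z − (-3−3i)) = z² + 6z + 18.
The resulting polynomial has degree 3 and real coefficients as required.

p(z) = z^3 + z^2 -12·z -90.


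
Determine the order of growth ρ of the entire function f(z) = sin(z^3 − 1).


Write sin(w) = (e^{iw} ± e^{−iw})/(2 or 2i), so |sin(w)| ≤ e^{|w|}. With w = z^3 − 1, |w| ≤ 1r^3 + 1 on |z|=r, giving M(r) ≤ e^{1r^3 + 1} and ρ ≤ 3. For the lower bound, choose z on |z|=r with 1z^3 purely imaginary of modulus 1r^3; then |sin(z^3 − 1)| grows like e^{1r^3}/2, so ρ ≥ 3. Hence ρ = 3.
Therefore ρ = 3.

Order ρ = 3.


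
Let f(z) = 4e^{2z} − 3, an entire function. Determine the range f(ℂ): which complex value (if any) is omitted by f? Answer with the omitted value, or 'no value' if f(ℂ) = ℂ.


Little Picard bounds the complement of f(ℂ) to at most one point.
e^{2z} is never zero on ℂ, so 4·e^{2z} takes every value in ℂ ∖ {0}. Adding -3 shifts the range to ℂ ∖ {-3}. Thus f omits exactly the value -3.

Omitted value: -3.


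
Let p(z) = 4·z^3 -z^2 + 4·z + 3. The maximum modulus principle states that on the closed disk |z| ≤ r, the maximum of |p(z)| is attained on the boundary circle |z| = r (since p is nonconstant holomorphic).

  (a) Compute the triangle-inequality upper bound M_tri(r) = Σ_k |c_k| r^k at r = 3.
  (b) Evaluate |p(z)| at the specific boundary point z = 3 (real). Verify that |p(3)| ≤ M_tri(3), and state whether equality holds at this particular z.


Coefficients: c_0 = 3, c_1 = 4, c_2 = -1, c_3 = 4. Radius r = 3.
Part (a). Triangle bound: M_tri(r) = Σ_k |c_k| r^k
  = |3|·3^0 + |4|·3^1 + |-1|·3^2 + |4|·3^3
  = 3 + 12 + 9 + 108 = 132.
This bounds M(r) := max_{|z|=r} |p(z)| from above; equality holds iff all terms c_k z^k can be made to align in phase at a single z on |z|=r.
Part (b). At z = 3 (real, on the circle |z| = r):
  p(3) = (3)·3^0 + (4)·3^1 + (-1)·3^2 + (4)·3^3 = 114.
  |p(3)| = 114.
Check: |p(3)| = 114 ≤ 132 = M_tri(3). ✓ Equality does not hold at z = 3 (the coefficients have mixed signs, so the terms do not all align in phase there).

M_tri(3) = 132; |p(3)| = 114; equality at z=3: no.


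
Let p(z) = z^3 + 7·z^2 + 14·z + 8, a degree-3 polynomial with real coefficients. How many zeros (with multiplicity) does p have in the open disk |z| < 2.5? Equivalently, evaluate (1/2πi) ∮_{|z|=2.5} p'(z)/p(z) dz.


The zeros of p are: -2, -1, -4.
Their magnitudes are: 2, 1, 4.
Zeros with |z| < R = 2.5: -2, -1.
Count = 2.
By the argument principle, (1/2πi) ∮_{|z|=R} p'(z)/p(z) dz equals exactly this count.

Number of zeros inside |z| < 2.5: 2.


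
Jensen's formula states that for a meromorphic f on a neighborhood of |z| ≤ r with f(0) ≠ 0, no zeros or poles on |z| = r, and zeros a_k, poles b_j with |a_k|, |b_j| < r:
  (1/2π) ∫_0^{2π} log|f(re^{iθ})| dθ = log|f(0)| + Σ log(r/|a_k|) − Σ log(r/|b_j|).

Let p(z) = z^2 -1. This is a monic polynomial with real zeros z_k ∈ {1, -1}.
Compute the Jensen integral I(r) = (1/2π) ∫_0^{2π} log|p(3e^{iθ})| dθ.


Zeros: -1, 1; r = 3.
Inside |z| < r: -1, 1. Outside (|z| ≥ r): ∅.
p(0) = -1, so log|p(0)| = log(1) = 0.0000.
Apply Jensen: I(r) = log|p(0)| + Σ_k log(r/|z_k|), summed over zeros inside |z| < r.
  log(r/|z_k|) for z_k = 1: log(3/1) = 1.0986
  log(r/|z_k|) for z_k = -1: log(3/1) = 1.0986
Sum over inside zeros: 2.1972.
I(r) = log|p(0)| + (inside sum) = 0.0000 + 2.1972 = 2.1972.
Closed form (all zeros inside, monic): I(r) = n·log(r) = 2·log(3) = 2.1972. ✓

I(r) ≈ 2.1972.


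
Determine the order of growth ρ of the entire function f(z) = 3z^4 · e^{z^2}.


M(r) = max_{|z|=r} |3|·|z|^4·|e^{z^2}| = 3·r^4 · e^{1r^2} (the factors attain their maxima compatibly on |z|=r). Then log M(r) = log 3 + 4·log r + 1r^2, dominated by the last term, so log log M(r) ~ 2·log r. The polynomial factor 3z^4 contributes only a log r term and does not affect the order. ρ = 2.
Therefore ρ = 2.

Order ρ = 2.


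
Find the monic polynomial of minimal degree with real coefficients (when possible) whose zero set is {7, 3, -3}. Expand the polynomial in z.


The polynomial is p(z) = ∏_{α ∈ S} (z − α), where S = {7, 3, -3}.
Expanding the product yields: p(z) = z^3 -7·z^2 -9·z + 63.
The resulting polynomial has degree 3 and real coefficients as required.

p(z) = z^3 -7·z^2 -9·z + 63.


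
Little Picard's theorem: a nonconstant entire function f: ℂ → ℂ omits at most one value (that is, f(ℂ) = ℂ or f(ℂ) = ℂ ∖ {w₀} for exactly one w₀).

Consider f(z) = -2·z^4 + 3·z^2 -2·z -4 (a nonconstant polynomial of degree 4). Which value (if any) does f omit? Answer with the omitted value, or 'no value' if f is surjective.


Little Picard bounds the complement of f(ℂ) to at most one point.
For every w ∈ ℂ, the equation p(z) − w = 0 is a nonconstant polynomial in z and hence has at least one root by the fundamental theorem of algebra. So p is surjective onto ℂ, omitting no value.

Omitted value: no value.


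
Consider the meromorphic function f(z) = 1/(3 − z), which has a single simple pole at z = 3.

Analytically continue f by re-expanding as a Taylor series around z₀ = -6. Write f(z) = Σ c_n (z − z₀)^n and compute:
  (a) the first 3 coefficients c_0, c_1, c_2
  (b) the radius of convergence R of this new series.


Let w = z − z₀, so z = z₀ + w.
Then 3 − z = 3 − (z₀ + w) = (3 − z₀) − w = 9 − w.
f(z) = 1/(9 − w) = (1/(9)) · 1/(1 − w/(9)) = Σ_{n≥0} w^n / (9)^(n+1).
So c_n = 1/(9)^(n+1):
  c_0 = 1/(9)^1 = 1/9.
  c_1 = 1/(9)^2 = 1/81.
  c_2 = 1/(9)^3 = 1/729.
The series is valid for |w/d| < 1, i.e. |z − z₀| < |d|.
Radius of convergence: R = |3 − z₀| = |9| = 9 (distance from z₀ to the singularity z = 3).

c_0 = 1/9, c_1 = 1/81, c_2 = 1/729; R = 9.


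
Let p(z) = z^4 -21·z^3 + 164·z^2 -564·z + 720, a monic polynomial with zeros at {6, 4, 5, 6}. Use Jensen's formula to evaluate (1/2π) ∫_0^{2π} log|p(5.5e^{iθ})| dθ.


Zeros: 4, 5, 6, 6; r = 5.5.
Inside |z| < r: 4, 5. Outside (|z| ≥ r): 6, 6.
p(0) = 720, so log|p(0)| = log(720) = 6.5793.
Apply Jensen: I(r) = log|p(0)| + Σ_k log(r/|z_k|), summed over zeros inside |z| < r.
  log(r/|z_k|) for z_k = 4: log(5.5/4) = 0.3185
  log(r/|z_k|) for z_k = 5: log(5.5/5) = 0.0953
  Outside zeros (6, 6) contribute nothing to the Jensen sum.
Sum over inside zeros: 0.4138.
I(r) = log|p(0)| + (inside sum) = 6.5793 + 0.4138 = 6.9930.
Note: since some zeros are outside |z| ≤ r, the simplified n·log(r) form does NOT apply — only the inside zeros contribute.

I(r) ≈ 6.9930.


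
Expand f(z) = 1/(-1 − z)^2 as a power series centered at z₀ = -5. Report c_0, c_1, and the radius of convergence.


Let w = z − z₀, so z = z₀ + w.
Then -1 − z = -1 − (z₀ + w) = (-1 − z₀) − w = 4 − w.
f(z) = 1/(4 − w)^2 = (1/(4)^2) · (1 − w/(4))^{−2}.
By the binomial series (1−u)^{−2} = Σ_{n≥0} C(n+1, 1) u^n for |u|<1, with u = w/(4):
  c_n = C(n+1, 1) / (4)^(n+2).
  c_0 = 1/(4)^2 = 1/16.
  c_1 = 2/(4)^3 = 1/32.
The series is valid for |w/d| < 1, i.e. |z − z₀| < |d|.
Radius of convergence: R = |-1 − z₀| = |4| = 4 (distance from z₀ to the singularity z = -1).

c_0 = 1/16, c_1 = 1/32; R = 4.


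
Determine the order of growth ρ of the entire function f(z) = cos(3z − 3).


cos(w) is a linear combination of e^{iw} and e^{−iw} (or e^w, e^{−w} in the hyperbolic case), so |cos(w)| ≤ e^{|w|}. With w = 3z − 3, |w| ≤ 3|z| + 3 = 3r + 3 on |z| = r, giving M(r) ≤ e^{3r + 3}, so ρ ≤ 1. On a suitable ray (z = it for sin/cos; z = t for sinh/cosh, t real → ∞), |cos(3z − 3)| grows like e^{3|t|}/2, so ρ ≥ 1. Hence ρ = 1.
Therefore ρ = 1.

Order ρ = 1.


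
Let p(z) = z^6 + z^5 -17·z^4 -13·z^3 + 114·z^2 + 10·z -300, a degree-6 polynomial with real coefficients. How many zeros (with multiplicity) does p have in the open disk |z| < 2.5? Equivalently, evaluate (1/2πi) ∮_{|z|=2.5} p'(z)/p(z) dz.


The zeros of p are: -2, 3, (-3 + 1i), (-3 - 1i), (2 + 1i), (2 - 1i).
Their magnitudes are: 2, 3, 3.162, 3.162, 2.236, 2.236.
Zeros with |z| < R = 2.5: -2, (2 + 1i), (2 - 1i).
Count = 3.
By the argument principle, (1/2πi) ∮_{|z|=R} p'(z)/p(z) dz equals exactly this count.

Number of zeros inside |z| < 2.5: 3.


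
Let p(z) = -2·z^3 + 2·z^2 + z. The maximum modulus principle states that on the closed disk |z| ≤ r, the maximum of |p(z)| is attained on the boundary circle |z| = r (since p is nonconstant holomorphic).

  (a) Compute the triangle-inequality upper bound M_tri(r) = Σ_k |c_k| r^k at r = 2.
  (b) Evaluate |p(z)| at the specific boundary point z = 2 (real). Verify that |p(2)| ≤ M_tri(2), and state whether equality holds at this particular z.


Coefficients: c_0 = 0, c_1 = 1, c_2 = 2, c_3 = -2. Radius r = 2.
Part (a). Triangle bound: M_tri(r) = Σ_k |c_k| r^k
  = |0|·2^0 + |1|·2^1 + |2|·2^2 + |-2|·2^3
  = 0 + 2 + 8 + 16 = 26.
This bounds M(r) := max_{|z|=r} |p(z)| from above; equality holds iff all terms c_k z^k can be made to align in phase at a single z on |z|=r.
Part (b). At z = 2 (real, on the circle |z| = r):
  p(2) = (0)·2^0 + (1)·2^1 + (2)·2^2 + (-2)·2^3 = -6.
  |p(2)| = 6.
Check: |p(2)| = 6 ≤ 26 = M_tri(2). ✓ Equality does not hold at z = 2 (the coefficients have mixed signs, so the terms do not all align in phase there).

M_tri(2) = 26; |p(2)| = 6; equality at z=2: no.


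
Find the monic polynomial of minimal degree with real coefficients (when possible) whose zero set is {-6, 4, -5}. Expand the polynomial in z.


The polynomial is p(z) = ∏_{α ∈ S} (z − α), where S = {-6, 4, -5}.
Expanding the product yields: p(z) = z^3 + 7·z^2 -14·z -120.
The resulting polynomial has degree 3 and real coefficients as required.

p(z) = z^3 + 7·z^2 -14·z -120.


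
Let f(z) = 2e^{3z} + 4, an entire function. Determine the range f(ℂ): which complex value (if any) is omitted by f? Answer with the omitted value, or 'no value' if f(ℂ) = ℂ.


Little Picard bounds the complement of f(ℂ) to at most one point.
e^{3z} is never zero on ℂ, so 2·e^{3z} takes every value in ℂ ∖ {0}. Adding 4 shifts the range to ℂ ∖ {4}. Thus f omits exactly the value 4.

Omitted value: 4.


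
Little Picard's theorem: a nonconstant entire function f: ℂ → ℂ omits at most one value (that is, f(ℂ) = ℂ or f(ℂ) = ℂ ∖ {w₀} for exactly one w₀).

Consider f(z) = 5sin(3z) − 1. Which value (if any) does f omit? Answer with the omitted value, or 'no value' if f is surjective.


Little Picard bounds the complement of f(ℂ) to at most one point.
sin is entire and surjective onto ℂ: for every w ∈ ℂ, sin(ζ) = w has a solution ζ ∈ ℂ (e.g., via the complex inverse arcsin). With ζ = 3z this gives z = ζ/(3). Then 5·sin(3z) takes every value in 5·ℂ = ℂ, and adding -1 is a bijection of ℂ. So f is surjective and omits no value. (Note: only on the real line is sin bounded by [−1, 1].)

Omitted value: no value.


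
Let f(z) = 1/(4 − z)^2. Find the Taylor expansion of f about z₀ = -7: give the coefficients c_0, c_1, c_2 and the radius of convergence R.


Let w = z − z₀, so z = z₀ + w.
Then 4 − z = 4 − (z₀ + w) = (4 − z₀) − w = 11 − w.
f(z) = 1/(11 − w)^2 = (1/(11)^2) · (1 − w/(11))^{−2}.
By the binomial series (1−u)^{−2} = Σ_{n≥0} C(n+1, 1) u^n for |u|<1, with u = w/(11):
  c_n = C(n+1, 1) / (11)^(n+2).
  c_0 = 1/(11)^2 = 1/121.
  c_1 = 2/(11)^3 = 2/1331.
  c_2 = 3/(11)^4 = 3/14641.
The series is valid for |w/d| < 1, i.e. |z − z₀| < |d|.
Radius of convergence: R = |4 − z₀| = |11| = 11 (distance from z₀ to the singularity z = 4).

c_0 = 1/121, c_1 = 2/1331, c_2 = 3/14641; R = 11.


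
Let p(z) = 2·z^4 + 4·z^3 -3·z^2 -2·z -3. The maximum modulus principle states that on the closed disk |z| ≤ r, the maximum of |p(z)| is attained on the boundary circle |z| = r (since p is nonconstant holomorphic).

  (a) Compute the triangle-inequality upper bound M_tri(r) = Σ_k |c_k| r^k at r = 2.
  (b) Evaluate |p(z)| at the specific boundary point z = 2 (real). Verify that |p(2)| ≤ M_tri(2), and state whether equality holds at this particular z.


Coefficients: c_0 = -3, c_1 = -2, c_2 = -3, c_3 = 4, c_4 = 2. Radius r = 2.
Part (a). Triangle bound: M_tri(r) = Σ_k |c_k| r^k
  = |-3|·2^0 + |-2|·2^1 + |-3|·2^2 + |4|·2^3 + |2|·2^4
  = 3 + 4 + 12 + 32 + 32 = 83.
This bounds M(r) := max_{|z|=r} |p(z)| from above; equality holds iff all terms c_k z^k can be made to align in phase at a single z on |z|=r.
Part (b). At z = 2 (real, on the circle |z| = r):
  p(2) = (-3)·2^0 + (-2)·2^1 + (-3)·2^2 + (4)·2^3 + (2)·2^4 = 45.
  |p(2)| = 45.
Check: |p(2)| = 45 ≤ 83 = M_tri(2). ✓ Equality does not hold at z = 2 (the coefficients have mixed signs, so the terms do not all align in phase there).

M_tri(2) = 83; |p(2)| = 45; equality at z=2: no.


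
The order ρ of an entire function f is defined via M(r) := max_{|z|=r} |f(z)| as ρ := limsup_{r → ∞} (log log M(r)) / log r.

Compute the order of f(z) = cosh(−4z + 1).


cosh(w) is a linear combination of e^{iw} and e^{−iw} (or e^w, e^{−w} in the hyperbolic case), so |cosh(w)| ≤ e^{|w|}. With w = −4z + 1, |w| ≤ 4|z| + 1 = 4r + 1 on |z| = r, giving M(r) ≤ e^{4r + 1}, so ρ ≤ 1. On a suitable ray (z = it for sin/cos; z = t for sinh/cosh, t real → ∞), |cosh(−4z + 1)| grows like e^{4|t|}/2, so ρ ≥ 1. Hence ρ = 1.
Therefore ρ = 1.

Order ρ = 1.


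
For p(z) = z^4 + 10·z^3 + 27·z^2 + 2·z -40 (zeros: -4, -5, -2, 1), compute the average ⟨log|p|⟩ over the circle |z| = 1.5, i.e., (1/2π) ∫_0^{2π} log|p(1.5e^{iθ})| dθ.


Zeros: -5, -4, -2, 1; r = 1.5.
Inside |z| < r: 1. Outside (|z| ≥ r): -5, -4, -2.
p(0) = -40, so log|p(0)| = log(40) = 3.6889.
Apply Jensen: I(r) = log|p(0)| + Σ_k log(r/|z_k|), summed over zeros inside |z| < r.
  log(r/|z_k|) for z_k = 1: log(1.5/1) = 0.4055
  Outside zeros (-5, -4, -2) contribute nothing to the Jensen sum.
Sum over inside zeros: 0.4055.
I(r) = log|p(0)| + (inside sum) = 3.6889 + 0.4055 = 4.0943.
Note: since some zeros are outside |z| ≤ r, the simplified n·log(r) form does NOT apply — only the inside zeros contribute.

I(r) ≈ 4.0943.


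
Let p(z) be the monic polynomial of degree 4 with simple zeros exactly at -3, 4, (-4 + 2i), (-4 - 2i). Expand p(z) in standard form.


The polynomial is p(z) = ∏_{α ∈ S} (z − α), where S = {-3, 4, (-4 + 2i), (-4 - 2i)}.
Expanding the product yields: p(z) = z^4 + 7·z^3 -116·z -240.
Note conjugate pairs combine to real quadratics: (z − (-4+2i))(z − (-4−2i)) = z² + 8z + 20.
The resulting polynomial has degree 4 and real coefficients as required.

p(z) = z^4 + 7·z^3 -116·z -240.


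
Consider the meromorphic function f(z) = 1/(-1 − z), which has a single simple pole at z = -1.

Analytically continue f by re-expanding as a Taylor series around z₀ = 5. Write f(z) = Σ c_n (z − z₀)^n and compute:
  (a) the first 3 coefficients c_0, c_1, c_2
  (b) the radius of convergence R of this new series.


Let w = z − z₀, so z = z₀ + w.
Then -1 − z = -1 − (z₀ + w) = (-1 − z₀) − w = -6 − w.
f(z) = 1/(-6 − w) = (1/(-6)) · 1/(1 − w/(-6)) = Σ_{n≥0} w^n / (-6)^(n+1).
So c_n = 1/(-6)^(n+1):
  c_0 = 1/(-6)^1 = -1/6.
  c_1 = 1/(-6)^2 = 1/36.
  c_2 = 1/(-6)^3 = -1/216.
The series is valid for |w/d| < 1, i.e. |z − z₀| < |d|.
Radius of convergence: R = |-1 − z₀| = |-6| = 6 (distance from z₀ to the singularity z = -1).

c_0 = -1/6, c_1 = 1/36, c_2 = -1/216; R = 6.


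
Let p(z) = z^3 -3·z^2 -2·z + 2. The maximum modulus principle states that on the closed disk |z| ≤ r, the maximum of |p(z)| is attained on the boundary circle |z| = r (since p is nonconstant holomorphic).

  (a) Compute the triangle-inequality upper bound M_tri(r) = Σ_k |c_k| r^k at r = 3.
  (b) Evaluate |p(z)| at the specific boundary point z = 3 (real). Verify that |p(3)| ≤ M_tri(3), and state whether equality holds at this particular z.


Coefficients: c_0 = 2, c_1 = -2, c_2 = -3, c_3 = 1. Radius r = 3.
Part (a). Triangle bound: M_tri(r) = Σ_k |c_k| r^k
  = |2|·3^0 + |-2|·3^1 + |-3|·3^2 + |1|·3^3
  = 2 + 6 + 27 + 27 = 62.
This bounds M(r) := max_{|z|=r} |p(z)| from above; equality holds iff all terms c_k z^k can be made to align in phase at a single z on |z|=r.
Part (b). At z = 3 (real, on the circle |z| = r):
  p(3) = (2)·3^0 + (-2)·3^1 + (-3)·3^2 + (1)·3^3 = -4.
  |p(3)| = 4.
Check: |p(3)| = 4 ≤ 62 = M_tri(3). ✓ Equality does not hold at z = 3 (the coefficients have mixed signs, so the terms do not all align in phase there).

M_tri(3) = 62; |p(3)| = 4; equality at z=3: no.
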